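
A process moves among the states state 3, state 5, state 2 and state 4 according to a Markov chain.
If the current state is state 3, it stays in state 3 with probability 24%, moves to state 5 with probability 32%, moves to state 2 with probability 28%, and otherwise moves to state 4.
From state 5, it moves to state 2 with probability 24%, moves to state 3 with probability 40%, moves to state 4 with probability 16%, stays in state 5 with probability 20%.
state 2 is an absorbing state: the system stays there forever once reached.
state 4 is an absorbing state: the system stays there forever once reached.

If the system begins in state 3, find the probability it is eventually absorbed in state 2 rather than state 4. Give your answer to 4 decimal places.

0.6267

Let h(s) be the probability of absorption at state 2 starting from transient state s. Then h(state 2) = 1 and h(state 4) = 0. By first-step analysis:
h(state 3) = 0.24·h(state 3) + 0.32·h(state 5) + 0.28·1 + 0.16·0
h(state 5) = 0.4·h(state 3) + 0.2·h(state 5) + 0.24·1 + 0.16·0
Solving: h(state 3) = 0.6267, h(state 5) = 0.6133.
Starting from state 3, the probability is 0.6267.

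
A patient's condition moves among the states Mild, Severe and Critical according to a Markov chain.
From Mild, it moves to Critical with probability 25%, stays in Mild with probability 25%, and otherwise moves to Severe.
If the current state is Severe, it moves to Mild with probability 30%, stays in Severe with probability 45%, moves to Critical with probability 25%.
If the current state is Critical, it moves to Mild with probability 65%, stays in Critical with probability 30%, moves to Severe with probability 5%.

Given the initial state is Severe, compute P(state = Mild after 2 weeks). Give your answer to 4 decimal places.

Sum over the intermediate state after 1 week:
P = P(Severe→Mild)·P(Mild→Mild) + P(Severe→Severe)·P(Severe→Mild) + P(Severe→Critical)·P(Critical→Mild)
  = 0.3×0.25 + 0.45×0.3 + 0.25×0.65
  = 0.0750 + 0.1350 + 0.1625 = 0.3725

0.3725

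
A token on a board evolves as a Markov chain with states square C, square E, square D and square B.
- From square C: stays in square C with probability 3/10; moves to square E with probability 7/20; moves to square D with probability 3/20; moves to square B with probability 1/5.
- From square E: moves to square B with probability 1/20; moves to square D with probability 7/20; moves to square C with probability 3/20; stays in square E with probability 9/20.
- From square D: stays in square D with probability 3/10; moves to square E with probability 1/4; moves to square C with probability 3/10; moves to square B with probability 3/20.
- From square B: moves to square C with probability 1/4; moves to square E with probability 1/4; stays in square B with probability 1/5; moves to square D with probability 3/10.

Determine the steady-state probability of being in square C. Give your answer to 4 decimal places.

0.2419

Let the stationary distribution be π with π = πP and π_1 + π_2 + π_3 + π_4 = 1.
π_1 = 0.3·π_1 + 0.15·π_2 + 0.3·π_3 + 0.25·π_4
π_2 = 0.35·π_1 + 0.45·π_2 + 0.25·π_3 + 0.25·π_4
π_3 = 0.15·π_1 + 0.35·π_2 + 0.3·π_3 + 0.3·π_4
Solving with the normalization constraint gives π = (0.2419, 0.3427, 0.2809, 0.1345).
So the stationary probability of square C is 0.2419.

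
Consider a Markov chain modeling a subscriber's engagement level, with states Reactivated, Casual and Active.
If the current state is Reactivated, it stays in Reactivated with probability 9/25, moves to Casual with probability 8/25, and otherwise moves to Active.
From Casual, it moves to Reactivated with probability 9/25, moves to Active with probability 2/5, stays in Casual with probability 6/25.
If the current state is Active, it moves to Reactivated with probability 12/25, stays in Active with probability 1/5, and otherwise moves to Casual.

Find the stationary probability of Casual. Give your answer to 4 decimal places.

Let the stationary distribution be π with π = πP and π_1 + π_2 + π_3 = 1.
π_1 = 0.36·π_1 + 0.36·π_2 + 0.48·π_3
π_2 = 0.32·π_1 + 0.24·π_2 + 0.32·π_3
Solving with the normalization constraint gives π = (0.3968, 0.2963, 0.3069).
So the stationary probability of Casual is 0.2963.

0.2963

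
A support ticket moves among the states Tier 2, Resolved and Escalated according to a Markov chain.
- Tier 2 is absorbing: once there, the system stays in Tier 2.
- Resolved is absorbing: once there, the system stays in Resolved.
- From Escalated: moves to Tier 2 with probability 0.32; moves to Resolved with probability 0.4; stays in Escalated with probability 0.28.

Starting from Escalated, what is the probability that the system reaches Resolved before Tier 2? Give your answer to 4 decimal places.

0.5556

Let h(s) be the probability of absorption at Resolved starting from transient state s. Then h(Resolved) = 1 and h(Tier 2) = 0. By first-step analysis:
h(Escalated) = 0.32·0 + 0.4·1 + 0.28·h(Escalated)
Solving: h(Escalated) = 0.5556.
Starting from Escalated, the probability is 0.5556.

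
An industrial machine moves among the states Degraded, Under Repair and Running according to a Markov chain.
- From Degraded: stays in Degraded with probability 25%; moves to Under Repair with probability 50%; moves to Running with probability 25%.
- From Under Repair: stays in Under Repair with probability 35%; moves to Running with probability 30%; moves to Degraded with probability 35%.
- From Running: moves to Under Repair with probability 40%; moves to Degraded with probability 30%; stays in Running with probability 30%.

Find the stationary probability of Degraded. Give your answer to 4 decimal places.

0.3052

Let the stationary distribution be π with π = πP and π_1 + π_2 + π_3 = 1.
π_1 = 0.25·π_1 + 0.35·π_2 + 0.3·π_3
π_2 = 0.5·π_1 + 0.35·π_2 + 0.4·π_3
Solving with the normalization constraint gives π = (0.3052, 0.4100, 0.2847).
So the stationary probability of Degraded is 0.3052.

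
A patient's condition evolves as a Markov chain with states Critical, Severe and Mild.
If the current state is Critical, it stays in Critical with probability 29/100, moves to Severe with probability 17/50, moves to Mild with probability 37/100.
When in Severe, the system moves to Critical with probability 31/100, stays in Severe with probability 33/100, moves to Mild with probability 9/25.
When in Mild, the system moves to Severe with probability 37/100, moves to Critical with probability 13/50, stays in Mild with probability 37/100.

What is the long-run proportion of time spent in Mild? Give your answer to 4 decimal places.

0.3665

Let the stationary distribution be π with π = πP and π_1 + π_2 + π_3 = 1.
π_1 = 0.29·π_1 + 0.31·π_2 + 0.26·π_3
π_2 = 0.34·π_1 + 0.33·π_2 + 0.37·π_3
Solving with the normalization constraint gives π = (0.2860, 0.3475, 0.3665).
So the stationary probability of Mild is 0.3665.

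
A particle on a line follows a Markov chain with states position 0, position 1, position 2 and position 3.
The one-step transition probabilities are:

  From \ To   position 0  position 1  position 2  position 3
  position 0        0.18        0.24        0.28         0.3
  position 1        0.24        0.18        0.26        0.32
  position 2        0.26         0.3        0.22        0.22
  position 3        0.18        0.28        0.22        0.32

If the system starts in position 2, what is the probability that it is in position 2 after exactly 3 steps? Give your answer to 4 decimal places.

0.2427

Propagate the distribution vector 3 steps from position 2.
After 0 steps: (0.0000, 0.0000, 1.0000, 0.0000)
After 1 step: (0.2600, 0.3000, 0.2200, 0.2200)
After 2 steps: (0.2156, 0.2440, 0.2476, 0.2928)
After 3 steps: (0.2144, 0.2519, 0.2427, 0.2909)
P(in position 2 after 3 steps) = 0.2427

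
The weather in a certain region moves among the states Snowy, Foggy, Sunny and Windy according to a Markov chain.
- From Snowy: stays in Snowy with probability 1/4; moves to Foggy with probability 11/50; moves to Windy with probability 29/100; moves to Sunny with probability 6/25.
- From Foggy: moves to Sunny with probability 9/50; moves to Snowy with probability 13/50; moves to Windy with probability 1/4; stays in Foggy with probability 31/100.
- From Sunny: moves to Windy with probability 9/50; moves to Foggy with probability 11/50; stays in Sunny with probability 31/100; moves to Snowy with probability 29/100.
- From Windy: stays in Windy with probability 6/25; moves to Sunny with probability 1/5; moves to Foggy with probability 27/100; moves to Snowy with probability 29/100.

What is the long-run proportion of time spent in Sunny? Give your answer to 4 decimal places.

Let the stationary distribution be π with π = πP and π_1 + π_2 + π_3 + π_4 = 1.
π_1 = 0.25·π_1 + 0.26·π_2 + 0.29·π_3 + 0.29·π_4
π_2 = 0.22·π_1 + 0.31·π_2 + 0.22·π_3 + 0.27·π_4
π_3 = 0.24·π_1 + 0.18·π_2 + 0.31·π_3 + 0.2·π_4
Solving with the normalization constraint gives π = (0.2715, 0.2551, 0.2312, 0.2423).
So the stationary probability of Sunny is 0.2312.

0.2312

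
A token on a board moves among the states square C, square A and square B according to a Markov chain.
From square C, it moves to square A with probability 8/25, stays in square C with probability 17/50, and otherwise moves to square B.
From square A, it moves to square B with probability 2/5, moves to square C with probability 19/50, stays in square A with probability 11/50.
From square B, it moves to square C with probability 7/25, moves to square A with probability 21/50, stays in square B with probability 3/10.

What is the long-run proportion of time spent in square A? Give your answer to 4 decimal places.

Let the stationary distribution be π with π = πP and π_1 + π_2 + π_3 = 1.
π_1 = 0.34·π_1 + 0.38·π_2 + 0.28·π_3
π_2 = 0.32·π_1 + 0.22·π_2 + 0.42·π_3
Solving with the normalization constraint gives π = (0.3322, 0.3223, 0.3455).
So the stationary probability of square A is 0.3223.

0.3223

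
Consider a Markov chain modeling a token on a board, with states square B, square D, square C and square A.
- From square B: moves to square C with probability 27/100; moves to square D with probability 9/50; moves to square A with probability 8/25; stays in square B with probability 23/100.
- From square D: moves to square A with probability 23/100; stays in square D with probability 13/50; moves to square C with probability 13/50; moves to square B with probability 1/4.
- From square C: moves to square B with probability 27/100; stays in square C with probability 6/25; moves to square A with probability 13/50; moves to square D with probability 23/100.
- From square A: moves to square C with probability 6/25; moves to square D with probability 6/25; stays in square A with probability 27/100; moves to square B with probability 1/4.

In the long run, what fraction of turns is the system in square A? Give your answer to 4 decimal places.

0.2709

Let the stationary distribution be π with π = πP and π_1 + π_2 + π_3 + π_4 = 1.
π_1 = 0.23·π_1 + 0.25·π_2 + 0.27·π_3 + 0.25·π_4
π_2 = 0.18·π_1 + 0.26·π_2 + 0.23·π_3 + 0.24·π_4
π_3 = 0.27·π_1 + 0.26·π_2 + 0.24·π_3 + 0.24·π_4
Solving with the normalization constraint gives π = (0.2500, 0.2270, 0.2520, 0.2709).
So the stationary probability of square A is 0.2709.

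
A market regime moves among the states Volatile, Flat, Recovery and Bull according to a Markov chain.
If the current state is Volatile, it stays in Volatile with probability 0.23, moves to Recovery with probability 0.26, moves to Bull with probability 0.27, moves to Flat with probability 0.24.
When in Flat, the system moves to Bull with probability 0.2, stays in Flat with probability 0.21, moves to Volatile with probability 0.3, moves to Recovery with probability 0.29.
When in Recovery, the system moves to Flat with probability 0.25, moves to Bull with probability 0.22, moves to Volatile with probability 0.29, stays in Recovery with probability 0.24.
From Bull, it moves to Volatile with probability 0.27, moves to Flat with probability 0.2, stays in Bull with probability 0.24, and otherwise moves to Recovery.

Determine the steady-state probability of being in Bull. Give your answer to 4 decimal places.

0.2337

Let the stationary distribution be π with π = πP and π_1 + π_2 + π_3 + π_4 = 1.
π_1 = 0.23·π_1 + 0.3·π_2 + 0.29·π_3 + 0.27·π_4
π_2 = 0.24·π_1 + 0.21·π_2 + 0.25·π_3 + 0.2·π_4
π_3 = 0.26·π_1 + 0.29·π_2 + 0.24·π_3 + 0.29·π_4
Solving with the normalization constraint gives π = (0.2713, 0.2265, 0.2684, 0.2337).
So the stationary probability of Bull is 0.2337.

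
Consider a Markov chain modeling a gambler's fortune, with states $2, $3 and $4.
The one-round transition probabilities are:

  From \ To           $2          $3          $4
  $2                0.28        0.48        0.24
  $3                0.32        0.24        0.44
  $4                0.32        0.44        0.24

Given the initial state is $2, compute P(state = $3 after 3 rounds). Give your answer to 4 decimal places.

Propagate the distribution vector 3 rounds from $2.
After 0 rounds: (1.0000, 0.0000, 0.0000)
After 1 round: (0.2800, 0.4800, 0.2400)
After 2 rounds: (0.3088, 0.3552, 0.3360)
After 3 rounds: (0.3076, 0.3813, 0.3110)
P(in $3 after 3 rounds) = 0.3813

0.3813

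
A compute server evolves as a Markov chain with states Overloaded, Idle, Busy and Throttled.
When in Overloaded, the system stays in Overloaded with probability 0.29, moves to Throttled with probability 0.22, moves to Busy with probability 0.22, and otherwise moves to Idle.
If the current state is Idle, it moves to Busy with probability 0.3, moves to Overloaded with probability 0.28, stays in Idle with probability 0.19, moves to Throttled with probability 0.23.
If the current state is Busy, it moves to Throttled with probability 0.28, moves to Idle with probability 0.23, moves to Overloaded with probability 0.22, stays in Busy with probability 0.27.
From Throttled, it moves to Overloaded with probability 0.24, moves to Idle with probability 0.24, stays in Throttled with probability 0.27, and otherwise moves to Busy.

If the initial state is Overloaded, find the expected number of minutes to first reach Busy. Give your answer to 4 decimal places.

4.0567

Let t(s) be the expected number of minutes to first reach Busy from state s, with t(Busy) = 0. Conditioning on the first minute:
t(Overloaded) = 1 + 0.29·t(Overloaded) + 0.27·t(Idle) + 0.22·t(Throttled)
t(Idle) = 1 + 0.28·t(Overloaded) + 0.19·t(Idle) + 0.23·t(Throttled)
t(Throttled) = 1 + 0.24·t(Overloaded) + 0.24·t(Idle) + 0.27·t(Throttled)
Solving: t(Overloaded) = 4.0567, t(Idle) = 3.7551, t(Throttled) = 3.9381.
Expected minutes from Overloaded to Busy: 4.0567.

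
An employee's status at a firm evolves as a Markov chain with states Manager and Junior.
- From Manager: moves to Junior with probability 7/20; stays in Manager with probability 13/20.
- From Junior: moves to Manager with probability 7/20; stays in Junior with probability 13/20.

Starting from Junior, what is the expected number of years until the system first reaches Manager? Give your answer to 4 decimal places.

Let t(s) be the expected number of years to first reach Manager from state s, with t(Manager) = 0. Conditioning on the first year:
t(Junior) = 1 + 0.65·t(Junior)
Solving: t(Junior) = 2.8571.
Expected years from Junior to Manager: 2.8571.

2.8571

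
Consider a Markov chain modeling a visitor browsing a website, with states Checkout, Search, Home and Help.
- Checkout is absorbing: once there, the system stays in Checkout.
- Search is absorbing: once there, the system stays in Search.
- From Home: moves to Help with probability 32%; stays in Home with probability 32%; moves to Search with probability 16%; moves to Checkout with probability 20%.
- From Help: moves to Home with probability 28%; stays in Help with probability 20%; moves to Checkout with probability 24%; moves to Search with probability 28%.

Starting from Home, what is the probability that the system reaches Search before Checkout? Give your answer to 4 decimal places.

0.4789

Let h(s) be the probability of absorption at Search starting from transient state s. Then h(Search) = 1 and h(Checkout) = 0. By first-step analysis:
h(Home) = 0.2·0 + 0.16·1 + 0.32·h(Home) + 0.32·h(Help)
h(Help) = 0.24·0 + 0.28·1 + 0.28·h(Home) + 0.2·h(Help)
Solving: h(Home) = 0.4789, h(Help) = 0.5176.
Starting from Home, the probability is 0.4789.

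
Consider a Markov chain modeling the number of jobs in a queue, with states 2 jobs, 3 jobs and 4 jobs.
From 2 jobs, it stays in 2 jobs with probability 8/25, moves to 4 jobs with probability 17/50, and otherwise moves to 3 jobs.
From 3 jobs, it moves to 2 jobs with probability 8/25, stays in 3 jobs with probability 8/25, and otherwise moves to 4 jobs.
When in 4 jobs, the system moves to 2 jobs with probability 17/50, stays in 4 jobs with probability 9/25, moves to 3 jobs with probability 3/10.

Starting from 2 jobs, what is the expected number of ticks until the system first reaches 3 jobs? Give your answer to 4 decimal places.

Let t(s) be the expected number of ticks to first reach 3 jobs from state s, with t(3 jobs) = 0. Conditioning on the first tick:
t(2 jobs) = 1 + 0.32·t(2 jobs) + 0.34·t(4 jobs)
t(4 jobs) = 1 + 0.34·t(2 jobs) + 0.36·t(4 jobs)
Solving: t(2 jobs) = 3.0663, t(4 jobs) = 3.1915.
Expected ticks from 2 jobs to 3 jobs: 3.0663.

3.0663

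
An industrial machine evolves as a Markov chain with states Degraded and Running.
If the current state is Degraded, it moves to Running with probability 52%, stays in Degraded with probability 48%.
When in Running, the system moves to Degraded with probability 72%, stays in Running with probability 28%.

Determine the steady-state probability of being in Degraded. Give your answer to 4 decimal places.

Let the stationary distribution be π with π = πP and π_1 + π_2 = 1.
π_1 = 0.48·π_1 + 0.72·π_2
Solving with the normalization constraint gives π = (0.5806, 0.4194).
So the stationary probability of Degraded is 0.5806.

0.5806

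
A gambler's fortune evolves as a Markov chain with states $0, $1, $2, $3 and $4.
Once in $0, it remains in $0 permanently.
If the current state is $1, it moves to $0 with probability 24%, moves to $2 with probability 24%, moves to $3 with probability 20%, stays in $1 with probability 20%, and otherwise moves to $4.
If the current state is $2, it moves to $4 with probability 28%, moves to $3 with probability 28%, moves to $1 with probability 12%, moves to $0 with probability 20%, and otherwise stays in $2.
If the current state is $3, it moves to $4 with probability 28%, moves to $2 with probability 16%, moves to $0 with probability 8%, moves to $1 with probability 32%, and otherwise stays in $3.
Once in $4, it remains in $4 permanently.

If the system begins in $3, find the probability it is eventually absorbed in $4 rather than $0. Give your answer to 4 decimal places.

Let h(s) be the probability of absorption at $4 starting from transient state s. Then h($4) = 1 and h($0) = 0. By first-step analysis:
h($1) = 0.24·0 + 0.2·h($1) + 0.24·h($2) + 0.2·h($3) + 0.12·1
h($2) = 0.2·0 + 0.12·h($1) + 0.12·h($2) + 0.28·h($3) + 0.28·1
h($3) = 0.08·0 + 0.32·h($1) + 0.16·h($2) + 0.16·h($3) + 0.28·1
Solving: h($1) = 0.4822, h($2) = 0.5838, h($3) = 0.6282.
Starting from $3, the probability is 0.6282.

0.6282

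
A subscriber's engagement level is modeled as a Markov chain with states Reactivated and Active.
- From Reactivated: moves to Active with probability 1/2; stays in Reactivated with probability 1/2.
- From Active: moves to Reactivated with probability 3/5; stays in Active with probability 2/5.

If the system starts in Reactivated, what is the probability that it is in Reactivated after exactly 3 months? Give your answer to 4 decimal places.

Propagate the distribution vector 3 months from Reactivated.
After 0 months: (1.0000, 0.0000)
After 1 month: (0.5000, 0.5000)
After 2 months: (0.5500, 0.4500)
After 3 months: (0.5450, 0.4550)
P(in Reactivated after 3 months) = 0.5450

0.5450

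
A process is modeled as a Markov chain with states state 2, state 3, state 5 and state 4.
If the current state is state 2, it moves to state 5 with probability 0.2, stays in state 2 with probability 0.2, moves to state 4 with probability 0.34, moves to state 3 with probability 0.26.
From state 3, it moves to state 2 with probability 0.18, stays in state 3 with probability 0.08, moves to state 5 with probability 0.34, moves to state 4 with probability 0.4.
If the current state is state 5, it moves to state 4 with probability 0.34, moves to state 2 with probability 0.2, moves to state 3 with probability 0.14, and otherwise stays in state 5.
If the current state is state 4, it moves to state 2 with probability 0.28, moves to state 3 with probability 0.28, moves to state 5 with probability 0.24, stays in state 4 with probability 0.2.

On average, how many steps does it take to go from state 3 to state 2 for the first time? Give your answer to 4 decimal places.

Let t(s) be the expected number of steps to first reach state 2 from state s, with t(state 2) = 0. Conditioning on the first step:
t(state 3) = 1 + 0.08·t(state 3) + 0.34·t(state 5) + 0.4·t(state 4)
t(state 5) = 1 + 0.14·t(state 3) + 0.32·t(state 5) + 0.34·t(state 4)
t(state 4) = 1 + 0.28·t(state 3) + 0.24·t(state 5) + 0.2·t(state 4)
Solving: t(state 3) = 4.5900, t(state 5) = 4.5222, t(state 4) = 4.2131.
Expected steps from state 3 to state 2: 4.5900.

4.5900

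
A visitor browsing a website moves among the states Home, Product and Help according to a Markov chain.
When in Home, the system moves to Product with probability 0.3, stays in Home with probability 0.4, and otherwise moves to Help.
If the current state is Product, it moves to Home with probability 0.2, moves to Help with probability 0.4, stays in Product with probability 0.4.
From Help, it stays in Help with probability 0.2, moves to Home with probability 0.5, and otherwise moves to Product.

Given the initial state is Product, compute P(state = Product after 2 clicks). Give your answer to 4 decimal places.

0.3400

Sum over the intermediate state after 1 click:
P = P(Product→Home)·P(Home→Product) + P(Product→Product)·P(Product→Product) + P(Product→Help)·P(Help→Product)
  = 0.2×0.3 + 0.4×0.4 + 0.4×0.3
  = 0.0600 + 0.1600 + 0.1200 = 0.3400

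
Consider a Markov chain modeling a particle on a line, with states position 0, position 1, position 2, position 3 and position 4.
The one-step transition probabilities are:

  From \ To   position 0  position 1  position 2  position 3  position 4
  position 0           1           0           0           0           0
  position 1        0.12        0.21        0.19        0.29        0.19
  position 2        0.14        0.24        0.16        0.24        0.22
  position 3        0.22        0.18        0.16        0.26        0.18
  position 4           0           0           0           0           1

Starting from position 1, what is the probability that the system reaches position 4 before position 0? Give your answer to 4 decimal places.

0.5608

Let h(s) be the probability of absorption at position 4 starting from transient state s. Then h(position 4) = 1 and h(position 0) = 0. By first-step analysis:
h(position 1) = 0.12·0 + 0.21·h(position 1) + 0.19·h(position 2) + 0.29·h(position 3) + 0.19·1
h(position 2) = 0.14·0 + 0.24·h(position 1) + 0.16·h(position 2) + 0.24·h(position 3) + 0.22·1
h(position 3) = 0.22·0 + 0.18·h(position 1) + 0.16·h(position 2) + 0.26·h(position 3) + 0.18·1
Solving: h(position 1) = 0.5608, h(position 2) = 0.5655, h(position 3) = 0.5019.
Starting from position 1, the probability is 0.5608.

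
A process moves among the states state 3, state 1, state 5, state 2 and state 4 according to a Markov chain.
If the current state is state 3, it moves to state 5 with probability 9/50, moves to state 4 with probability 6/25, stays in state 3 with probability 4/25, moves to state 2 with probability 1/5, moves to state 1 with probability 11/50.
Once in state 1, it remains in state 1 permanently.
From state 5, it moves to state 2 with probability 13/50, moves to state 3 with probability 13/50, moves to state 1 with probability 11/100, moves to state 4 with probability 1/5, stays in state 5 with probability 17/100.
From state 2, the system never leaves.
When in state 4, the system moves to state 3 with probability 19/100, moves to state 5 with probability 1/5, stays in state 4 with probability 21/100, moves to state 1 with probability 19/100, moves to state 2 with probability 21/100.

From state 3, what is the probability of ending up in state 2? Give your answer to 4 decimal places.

Let h(s) be the probability of absorption at state 2 starting from transient state s. Then h(state 2) = 1 and h(state 1) = 0. By first-step analysis:
h(state 3) = 0.16·h(state 3) + 0.22·0 + 0.18·h(state 5) + 0.2·1 + 0.24·h(state 4)
h(state 5) = 0.26·h(state 3) + 0.11·0 + 0.17·h(state 5) + 0.26·1 + 0.2·h(state 4)
h(state 4) = 0.19·h(state 3) + 0.19·0 + 0.2·h(state 5) + 0.21·1 + 0.21·h(state 4)
Solving: h(state 3) = 0.5247, h(state 5) = 0.6093, h(state 4) = 0.5463.
Starting from state 3, the probability is 0.5247.

0.5247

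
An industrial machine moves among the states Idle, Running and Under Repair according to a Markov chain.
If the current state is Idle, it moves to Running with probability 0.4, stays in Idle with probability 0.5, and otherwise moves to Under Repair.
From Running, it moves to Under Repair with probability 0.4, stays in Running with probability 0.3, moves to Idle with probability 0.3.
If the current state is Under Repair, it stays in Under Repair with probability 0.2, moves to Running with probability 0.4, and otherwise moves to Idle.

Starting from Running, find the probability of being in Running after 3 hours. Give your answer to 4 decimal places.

0.3630

Propagate the distribution vector 3 hours from Running.
After 0 hours: (0.0000, 1.0000, 0.0000)
After 1 hour: (0.3000, 0.3000, 0.4000)
After 2 hours: (0.4000, 0.3700, 0.2300)
After 3 hours: (0.4030, 0.3630, 0.2340)
P(in Running after 3 hours) = 0.3630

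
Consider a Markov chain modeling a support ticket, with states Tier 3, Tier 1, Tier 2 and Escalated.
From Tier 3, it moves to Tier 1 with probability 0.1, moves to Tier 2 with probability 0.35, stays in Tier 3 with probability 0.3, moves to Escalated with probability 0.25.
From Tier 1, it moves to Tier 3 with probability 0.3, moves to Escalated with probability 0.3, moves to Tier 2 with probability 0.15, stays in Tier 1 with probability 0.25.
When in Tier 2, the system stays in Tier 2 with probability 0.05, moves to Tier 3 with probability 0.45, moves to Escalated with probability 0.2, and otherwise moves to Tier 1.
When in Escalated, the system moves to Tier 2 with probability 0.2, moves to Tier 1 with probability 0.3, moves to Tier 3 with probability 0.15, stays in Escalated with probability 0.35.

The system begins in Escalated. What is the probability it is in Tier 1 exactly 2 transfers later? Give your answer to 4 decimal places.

Propagate the distribution vector 2 transfers from Escalated.
After 0 transfers: (0.0000, 0.0000, 0.0000, 1.0000)
After 1 transfer: (0.1500, 0.3000, 0.2000, 0.3500)
After 2 transfers: (0.2775, 0.2550, 0.1775, 0.2900)
P(in Tier 1 after 2 transfers) = 0.2550

0.2550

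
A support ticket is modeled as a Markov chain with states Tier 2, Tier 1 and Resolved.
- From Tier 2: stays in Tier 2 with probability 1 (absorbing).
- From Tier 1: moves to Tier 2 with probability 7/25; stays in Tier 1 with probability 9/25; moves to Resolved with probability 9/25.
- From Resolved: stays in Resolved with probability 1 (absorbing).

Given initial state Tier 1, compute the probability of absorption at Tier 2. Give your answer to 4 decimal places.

0.4375

Let h(s) be the probability of absorption at Tier 2 starting from transient state s. Then h(Tier 2) = 1 and h(Resolved) = 0. By first-step analysis:
h(Tier 1) = 0.28·1 + 0.36·h(Tier 1) + 0.36·0
Solving: h(Tier 1) = 0.4375.
Starting from Tier 1, the probability is 0.4375.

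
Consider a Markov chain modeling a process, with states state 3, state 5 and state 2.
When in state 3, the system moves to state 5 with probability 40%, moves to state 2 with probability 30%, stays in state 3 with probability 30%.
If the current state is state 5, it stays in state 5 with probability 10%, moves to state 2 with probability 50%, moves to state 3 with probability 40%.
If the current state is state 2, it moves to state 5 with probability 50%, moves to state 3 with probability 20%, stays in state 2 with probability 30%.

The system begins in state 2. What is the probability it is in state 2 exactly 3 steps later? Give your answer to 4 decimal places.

Propagate the distribution vector 3 steps from state 2.
After 0 steps: (0.0000, 0.0000, 1.0000)
After 1 step: (0.2000, 0.5000, 0.3000)
After 2 steps: (0.3200, 0.2800, 0.4000)
After 3 steps: (0.2880, 0.3560, 0.3560)
P(in state 2 after 3 steps) = 0.3560

0.3560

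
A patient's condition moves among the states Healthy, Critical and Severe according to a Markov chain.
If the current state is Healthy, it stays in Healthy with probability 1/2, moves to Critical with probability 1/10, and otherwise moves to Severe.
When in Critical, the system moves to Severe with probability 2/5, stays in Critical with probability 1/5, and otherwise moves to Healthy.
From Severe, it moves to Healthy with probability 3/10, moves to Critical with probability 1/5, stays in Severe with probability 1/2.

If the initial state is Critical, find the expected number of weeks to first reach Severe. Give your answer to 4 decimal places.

2.5000

Let t(s) be the expected number of weeks to first reach Severe from state s, with t(Severe) = 0. Conditioning on the first week:
t(Healthy) = 1 + 0.5·t(Healthy) + 0.1·t(Critical)
t(Critical) = 1 + 0.4·t(Healthy) + 0.2·t(Critical)
Solving: t(Healthy) = 2.5000, t(Critical) = 2.5000.
Expected weeks from Critical to Severe: 2.5000.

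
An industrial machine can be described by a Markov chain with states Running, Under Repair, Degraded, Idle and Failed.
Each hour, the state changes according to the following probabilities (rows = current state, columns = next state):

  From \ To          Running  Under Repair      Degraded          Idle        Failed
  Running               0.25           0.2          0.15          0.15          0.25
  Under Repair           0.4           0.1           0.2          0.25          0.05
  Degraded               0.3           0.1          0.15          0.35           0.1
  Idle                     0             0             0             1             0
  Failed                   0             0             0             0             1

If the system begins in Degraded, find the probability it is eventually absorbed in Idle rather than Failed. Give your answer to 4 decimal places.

Let h(s) be the probability of absorption at Idle starting from transient state s. Then h(Idle) = 1 and h(Failed) = 0. By first-step analysis:
h(Running) = 0.25·h(Running) + 0.2·h(Under Repair) + 0.15·h(Degraded) + 0.15·1 + 0.25·0
h(Under Repair) = 0.4·h(Running) + 0.1·h(Under Repair) + 0.2·h(Degraded) + 0.25·1 + 0.05·0
h(Degraded) = 0.3·h(Running) + 0.1·h(Under Repair) + 0.15·h(Degraded) + 0.35·1 + 0.1·0
Solving: h(Running) = 0.5072, h(Under Repair) = 0.6515, h(Degraded) = 0.6674.
Starting from Degraded, the probability is 0.6674.

0.6674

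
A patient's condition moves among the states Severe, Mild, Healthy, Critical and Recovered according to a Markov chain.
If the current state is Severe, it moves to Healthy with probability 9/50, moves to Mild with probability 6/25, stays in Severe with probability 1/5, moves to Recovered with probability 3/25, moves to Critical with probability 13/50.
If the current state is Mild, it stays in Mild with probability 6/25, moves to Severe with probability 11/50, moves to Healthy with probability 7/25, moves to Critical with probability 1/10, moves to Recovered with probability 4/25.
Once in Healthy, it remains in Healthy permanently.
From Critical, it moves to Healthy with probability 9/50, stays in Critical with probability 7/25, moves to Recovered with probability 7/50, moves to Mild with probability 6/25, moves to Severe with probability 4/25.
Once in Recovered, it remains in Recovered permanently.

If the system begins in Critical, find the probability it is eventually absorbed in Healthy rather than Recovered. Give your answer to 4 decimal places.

Let h(s) be the probability of absorption at Healthy starting from transient state s. Then h(Healthy) = 1 and h(Recovered) = 0. By first-step analysis:
h(Severe) = 0.2·h(Severe) + 0.24·h(Mild) + 0.18·1 + 0.26·h(Critical) + 0.12·0
h(Mild) = 0.22·h(Severe) + 0.24·h(Mild) + 0.28·1 + 0.1·h(Critical) + 0.16·0
h(Critical) = 0.16·h(Severe) + 0.24·h(Mild) + 0.18·1 + 0.28·h(Critical) + 0.14·0
Solving: h(Severe) = 0.6033, h(Mild) = 0.6208, h(Critical) = 0.5910.
Starting from Critical, the probability is 0.5910.

0.5910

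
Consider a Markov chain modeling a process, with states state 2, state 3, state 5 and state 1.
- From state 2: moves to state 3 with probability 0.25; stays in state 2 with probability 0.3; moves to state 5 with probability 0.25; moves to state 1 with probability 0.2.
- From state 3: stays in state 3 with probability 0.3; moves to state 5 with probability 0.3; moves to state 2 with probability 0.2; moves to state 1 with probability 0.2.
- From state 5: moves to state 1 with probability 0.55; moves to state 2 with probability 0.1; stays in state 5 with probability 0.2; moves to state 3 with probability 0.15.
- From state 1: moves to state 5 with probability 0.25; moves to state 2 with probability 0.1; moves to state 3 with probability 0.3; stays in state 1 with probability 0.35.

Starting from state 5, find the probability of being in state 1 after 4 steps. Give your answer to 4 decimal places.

0.3387

Propagate the distribution vector 4 steps from state 5.
After 0 steps: (0.0000, 0.0000, 1.0000, 0.0000)
After 1 step: (0.1000, 0.1500, 0.2000, 0.5500)
After 2 steps: (0.1350, 0.2650, 0.2475, 0.3525)
After 3 steps: (0.1535, 0.2561, 0.2509, 0.3395)
After 4 steps: (0.1563, 0.2547, 0.2503, 0.3387)
P(in state 1 after 4 steps) = 0.3387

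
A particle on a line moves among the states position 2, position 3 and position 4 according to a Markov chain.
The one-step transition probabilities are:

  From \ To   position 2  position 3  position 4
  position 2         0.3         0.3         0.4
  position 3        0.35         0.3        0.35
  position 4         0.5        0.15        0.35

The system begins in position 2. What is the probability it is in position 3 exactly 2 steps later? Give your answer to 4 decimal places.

Sum over the intermediate state after 1 step:
P = P(position 2→position 2)·P(position 2→position 3) + P(position 2→position 3)·P(position 3→position 3) + P(position 2→position 4)·P(position 4→position 3)
  = 0.3×0.3 + 0.3×0.3 + 0.4×0.15
  = 0.0900 + 0.0900 + 0.0600 = 0.2400

0.2400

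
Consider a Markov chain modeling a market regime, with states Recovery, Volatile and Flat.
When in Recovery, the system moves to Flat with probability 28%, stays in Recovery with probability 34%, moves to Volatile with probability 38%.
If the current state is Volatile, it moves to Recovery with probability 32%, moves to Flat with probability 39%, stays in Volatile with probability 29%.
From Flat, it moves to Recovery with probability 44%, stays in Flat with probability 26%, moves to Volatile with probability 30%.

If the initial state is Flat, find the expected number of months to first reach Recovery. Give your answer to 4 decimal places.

2.4731

Let t(s) be the expected number of months to first reach Recovery from state s, with t(Recovery) = 0. Conditioning on the first month:
t(Volatile) = 1 + 0.29·t(Volatile) + 0.39·t(Flat)
t(Flat) = 1 + 0.3·t(Volatile) + 0.26·t(Flat)
Solving: t(Volatile) = 2.7669, t(Flat) = 2.4731.
Expected months from Flat to Recovery: 2.4731.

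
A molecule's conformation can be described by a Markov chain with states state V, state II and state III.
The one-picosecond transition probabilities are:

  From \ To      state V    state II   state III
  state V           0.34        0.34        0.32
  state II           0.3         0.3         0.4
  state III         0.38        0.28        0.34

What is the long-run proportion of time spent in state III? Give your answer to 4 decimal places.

0.3516

Let the stationary distribution be π with π = πP and π_1 + π_2 + π_3 = 1.
π_1 = 0.34·π_1 + 0.3·π_2 + 0.38·π_3
π_2 = 0.34·π_1 + 0.3·π_2 + 0.28·π_3
Solving with the normalization constraint gives π = (0.3418, 0.3066, 0.3516).
So the stationary probability of state III is 0.3516.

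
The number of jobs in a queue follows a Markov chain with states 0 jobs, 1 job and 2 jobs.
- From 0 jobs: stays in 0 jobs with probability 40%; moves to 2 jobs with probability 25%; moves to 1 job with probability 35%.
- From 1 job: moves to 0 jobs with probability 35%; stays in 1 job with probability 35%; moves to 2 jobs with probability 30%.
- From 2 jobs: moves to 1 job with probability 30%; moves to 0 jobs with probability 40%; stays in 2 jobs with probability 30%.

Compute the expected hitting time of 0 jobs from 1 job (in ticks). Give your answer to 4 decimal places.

Let t(s) be the expected number of ticks to first reach 0 jobs from state s, with t(0 jobs) = 0. Conditioning on the first tick:
t(1 job) = 1 + 0.35·t(1 job) + 0.3·t(2 jobs)
t(2 jobs) = 1 + 0.3·t(1 job) + 0.3·t(2 jobs)
Solving: t(1 job) = 2.7397, t(2 jobs) = 2.6027.
Expected ticks from 1 job to 0 jobs: 2.7397.

2.7397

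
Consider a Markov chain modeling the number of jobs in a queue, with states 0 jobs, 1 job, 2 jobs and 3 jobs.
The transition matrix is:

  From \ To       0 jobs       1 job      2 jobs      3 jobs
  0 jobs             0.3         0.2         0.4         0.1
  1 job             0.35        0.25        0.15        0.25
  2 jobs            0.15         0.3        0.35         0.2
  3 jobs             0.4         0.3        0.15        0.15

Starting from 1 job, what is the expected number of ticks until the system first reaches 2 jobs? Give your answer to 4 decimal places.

4.2466

Let t(s) be the expected number of ticks to first reach 2 jobs from state s, with t(2 jobs) = 0. Conditioning on the first tick:
t(0 jobs) = 1 + 0.3·t(0 jobs) + 0.2·t(1 job) + 0.1·t(3 jobs)
t(1 job) = 1 + 0.35·t(0 jobs) + 0.25·t(1 job) + 0.25·t(3 jobs)
t(3 jobs) = 1 + 0.4·t(0 jobs) + 0.3·t(1 job) + 0.15·t(3 jobs)
Solving: t(0 jobs) = 3.2420, t(1 job) = 4.2466, t(3 jobs) = 4.2009.
Expected ticks from 1 job to 2 jobs: 4.2466.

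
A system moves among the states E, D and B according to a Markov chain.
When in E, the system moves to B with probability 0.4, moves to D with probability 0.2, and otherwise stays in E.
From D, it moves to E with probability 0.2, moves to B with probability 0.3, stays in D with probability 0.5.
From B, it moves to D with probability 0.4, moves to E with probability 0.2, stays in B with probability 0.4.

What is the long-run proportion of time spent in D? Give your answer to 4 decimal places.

0.3889

Let the stationary distribution be π with π = πP and π_1 + π_2 + π_3 = 1.
π_1 = 0.4·π_1 + 0.2·π_2 + 0.2·π_3
π_2 = 0.2·π_1 + 0.5·π_2 + 0.4·π_3
Solving with the normalization constraint gives π = (0.2500, 0.3889, 0.3611).
So the stationary probability of D is 0.3889.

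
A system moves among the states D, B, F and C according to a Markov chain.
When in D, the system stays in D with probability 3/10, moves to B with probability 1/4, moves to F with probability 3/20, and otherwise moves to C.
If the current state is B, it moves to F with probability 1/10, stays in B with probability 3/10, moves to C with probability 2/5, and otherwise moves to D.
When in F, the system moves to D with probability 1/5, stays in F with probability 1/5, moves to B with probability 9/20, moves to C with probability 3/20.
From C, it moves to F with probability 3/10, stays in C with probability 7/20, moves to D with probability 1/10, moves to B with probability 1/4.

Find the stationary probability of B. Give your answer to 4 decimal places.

0.3036

Let the stationary distribution be π with π = πP and π_1 + π_2 + π_3 + π_4 = 1.
π_1 = 0.3·π_1 + 0.2·π_2 + 0.2·π_3 + 0.1·π_4
π_2 = 0.25·π_1 + 0.3·π_2 + 0.45·π_3 + 0.25·π_4
π_3 = 0.15·π_1 + 0.1·π_2 + 0.2·π_3 + 0.3·π_4
Solving with the normalization constraint gives π = (0.1870, 0.3036, 0.1920, 0.3174).
So the stationary probability of B is 0.3036.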